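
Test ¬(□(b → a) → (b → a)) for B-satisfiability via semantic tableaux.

No, unsatisfiable

1. ¬(□(b → a) → (b → a)), 0
2. □(b → a), 0
3. ¬(b → a), 0
4. b, 0
5. ¬a, 0
6. b → a, 0
7. a, 0
Accessibility: 0R0
Branch closes: a and ¬a both at 0.
(One branch shown.) All branches close.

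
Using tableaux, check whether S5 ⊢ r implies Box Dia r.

Tableau for the negation not (r implies Box Dia r):
1. not (r implies Box Dia r), u
2. r, u
3. not Box Dia r, u
4. not Dia r, v
5. not r, u
Accessibility: uRu, uRv, vRu, vRv
Branch closes: r and not r both at u.
Every branch of the negation's tableau closes; the branch above is one of them.

Valid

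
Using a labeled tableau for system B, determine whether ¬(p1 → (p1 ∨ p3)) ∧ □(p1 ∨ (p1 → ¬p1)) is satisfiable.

1. ¬(p1 → (p1 ∨ p3)) ∧ □(p1 ∨ (p1 → ¬p1)), w0
2. ¬(p1 → (p1 ∨ p3)), w0
3. □(p1 ∨ (p1 → ¬p1)), w0
4. p1, w0
5. ¬(p1 ∨ p3), w0
6. ¬p1, w0
7. ¬p3, w0
Accessibility: w0Rw0
Branch closes: p1 and ¬p1 both at w0.
All branches of the tableau close; one closing branch shown above.

Unsatisfiable (every branch closes)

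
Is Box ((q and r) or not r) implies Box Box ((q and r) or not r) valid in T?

Tableau for the negation not (Box ((q and r) or not r) implies Box Box ((q and r) or not r)):
1. not (Box ((q and r) or not r) implies Box Box ((q and r) or not r)), w0
2. Box ((q and r) or not r), w0
3. not Box Box ((q and r) or not r), w0
4. (q and r) or not r, w0
5. not r, w0
6. not Box ((q and r) or not r), w1
7. (q and r) or not r, w1
8. not r, w1
9. not ((q and r) or not r), w2
10. not (q and r), w2
11. r, w2
12. not q, w2
Accessibility: w0Rw0, w0Rw1, w1Rw1, w1Rw2, w2Rw2
The negation has an open branch (countermodel exists).

No, not valid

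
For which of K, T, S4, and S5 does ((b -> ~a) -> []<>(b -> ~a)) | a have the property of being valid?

S5

S4-tableau for the negation ~(((b -> ~a) -> []<>(b -> ~a)) | a):
1. ~(((b -> ~a) -> []<>(b -> ~a)) | a), w0
2. ~((b -> ~a) -> []<>(b -> ~a)), w0   [~|-rule on 1]
3. ~a, w0   [~|-rule on 1]
4. b -> ~a, w0   [~->-rule on 2]
5. ~[]<>(b -> ~a), w0   [~->-rule on 2]
6. ~<>(b -> ~a), w1   [~[]-rule on 5: fresh world w1, w0Rw1]
7. ~(b -> ~a), w1   [~<>-rule on 6 via w1Rw1]
8. b, w1   [~->-rule on 7]
9. a, w1   [~->-rule on 7]
Accessibility: w0Rw0, w0Rw1, w1Rw1
Complete open branch: countermodel on an S4-frame, so not valid in S4, nor in K, T (the same frame is also a K-frame and a T-frame).
S5-tableau for the negation ~(((b -> ~a) -> []<>(b -> ~a)) | a):
1. ~(((b -> ~a) -> []<>(b -> ~a)) | a), w0
2. ~((b -> ~a) -> []<>(b -> ~a)), w0   [~|-rule on 1]
3. ~a, w0   [~|-rule on 1]
4. b -> ~a, w0   [~->-rule on 2]
5. ~[]<>(b -> ~a), w0   [~->-rule on 2]
6. ~<>(b -> ~a), w1   [~[]-rule on 5: fresh world w1, w0Rw1]
7. ~(b -> ~a), w0   [~<>-rule on 6 via w1Rw0]
8. b, w0   [~->-rule on 7]
9. a, w0   [~->-rule on 7]
Accessibility: w0Rw0, w0Rw1, w1Rw0, w1Rw1
Branch closes: a and ~a both at w0.
Every branch closes (one shown): valid in S5.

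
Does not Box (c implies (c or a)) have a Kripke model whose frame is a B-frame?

Unsatisfiable

1. not Box (c implies (c or a)), u
2. not (c implies (c or a)), v
3. c, v
4. not (c or a), v
5. not c, v
6. not a, v
Accessibility: uRu, uRv, vRu, vRv
Branch closes: c and not c both at v.
All branches of the tableau close; one closing branch shown above.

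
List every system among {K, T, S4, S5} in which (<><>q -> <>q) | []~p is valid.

S4-tableau for the negation ~((<><>q -> <>q) | []~p):
1. ~((<><>q -> <>q) | []~p), w0
2. ~(<><>q -> <>q), w0   [~|-rule on 1]
3. ~[]~p, w0   [~|-rule on 1]
4. <><>q, w0   [~->-rule on 2]
5. ~<>q, w0   [~->-rule on 2]
6. ~q, w0   [~<>-rule on 5 via w0Rw0]
7. p, w1   [~[]-rule on 3: fresh world w1, w0Rw1]
8. ~q, w1   [~<>-rule on 5 via w0Rw1]
9. <>q, w2   [<>-rule on 4: fresh world w2, w0Rw2]
10. ~q, w2   [~<>-rule on 5 via w0Rw2]
11. q, w3   [<>-rule on 9: fresh world w3, w2Rw3]
12. ~q, w3   [~<>-rule on 5 via w0Rw3]
Accessibility: w0Rw0, w0Rw1, w0Rw2, w0Rw3, w1Rw1, w2Rw2, w2Rw3, w3Rw3
Branch closes: q and ~q both at w3.
Every branch closes (one shown): valid in S4, hence also in S5 (every theorem of S4 is a theorem of S5).
T-tableau for the negation ~((<><>q -> <>q) | []~p):
1. ~((<><>q -> <>q) | []~p), w0
2. ~(<><>q -> <>q), w0   [~|-rule on 1]
3. ~[]~p, w0   [~|-rule on 1]
4. <><>q, w0   [~->-rule on 2]
5. ~<>q, w0   [~->-rule on 2]
6. ~q, w0   [~<>-rule on 5 via w0Rw0]
7. p, w1   [~[]-rule on 3: fresh world w1, w0Rw1]
8. ~q, w1   [~<>-rule on 5 via w0Rw1]
9. <>q, w2   [<>-rule on 4: fresh world w2, w0Rw2]
10. ~q, w2   [~<>-rule on 5 via w0Rw2]
11. q, w3   [<>-rule on 9: fresh world w3, w2Rw3]
Accessibility: w0Rw0, w0Rw1, w0Rw2, w1Rw1, w2Rw2, w2Rw3, w3Rw3
Complete open branch: countermodel on a T-frame, so not valid in T, nor in K (the same frame is also a K-frame).

S4, S5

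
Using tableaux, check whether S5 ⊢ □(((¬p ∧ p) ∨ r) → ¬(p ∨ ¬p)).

Not valid

Tableau for the negation ¬□(((¬p ∧ p) ∨ r) → ¬(p ∨ ¬p)):
1. ¬□(((¬p ∧ p) ∨ r) → ¬(p ∨ ¬p)), 0
2. ¬(((¬p ∧ p) ∨ r) → ¬(p ∨ ¬p)), 1
3. (¬p ∧ p) ∨ r, 1
4. p ∨ ¬p, 1
5. r, 1
6. ¬p, 1
Accessibility: 0R0, 0R1, 1R0, 1R1
The negation has an open branch (countermodel exists).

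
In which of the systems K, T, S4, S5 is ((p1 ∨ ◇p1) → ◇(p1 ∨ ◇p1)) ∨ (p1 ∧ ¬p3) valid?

T-tableau for the negation ¬(((p1 ∨ ◇p1) → ◇(p1 ∨ ◇p1)) ∨ (p1 ∧ ¬p3)):
1. ¬(((p1 ∨ ◇p1) → ◇(p1 ∨ ◇p1)) ∨ (p1 ∧ ¬p3)), w0
2. ¬((p1 ∨ ◇p1) → ◇(p1 ∨ ◇p1)), w0
3. ¬(p1 ∧ ¬p3), w0
4. p1 ∨ ◇p1, w0
5. ¬◇(p1 ∨ ◇p1), w0
6. ¬(p1 ∨ ◇p1), w0
7. ¬p1, w0
8. ¬◇p1, w0
9. p3, w0
10. ◇p1, w0
11. p1, w1
12. ¬(p1 ∨ ◇p1), w1
13. ¬p1, w1
14. ¬◇p1, w1
Accessibility: w0Rw0, w0Rw1, w1Rw1
Branch closes: p1 and ¬p1 both at w1.
Every branch closes (one shown): valid in T, hence also in S4, S5 (every theorem of T is a theorem of S4 and S5).
K-tableau for the negation ¬(((p1 ∨ ◇p1) → ◇(p1 ∨ ◇p1)) ∨ (p1 ∧ ¬p3)):
1. ¬(((p1 ∨ ◇p1) → ◇(p1 ∨ ◇p1)) ∨ (p1 ∧ ¬p3)), w0
2. ¬((p1 ∨ ◇p1) → ◇(p1 ∨ ◇p1)), w0
3. ¬(p1 ∧ ¬p3), w0
4. p1 ∨ ◇p1, w0
5. ¬◇(p1 ∨ ◇p1), w0
6. p3, w0
7. p1, w0
Complete open branch: countermodel on a K-frame, so not valid in K.

T, S4, S5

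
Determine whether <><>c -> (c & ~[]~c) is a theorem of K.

Tableau for the negation ~(<><>c -> (c & ~[]~c)):
1. ~(<><>c -> (c & ~[]~c)), u
2. <><>c, u
3. ~(c & ~[]~c), u
4. []~c, u
5. <>c, v
6. ~c, v
7. c, w
Accessibility: uRv, vRw
The negation has an open branch (countermodel exists).

Not valid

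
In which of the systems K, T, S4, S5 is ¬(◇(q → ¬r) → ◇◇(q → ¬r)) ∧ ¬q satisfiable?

T-tableau for the formula:
1. ¬(◇(q → ¬r) → ◇◇(q → ¬r)) ∧ ¬q, w0
2. ¬(◇(q → ¬r) → ◇◇(q → ¬r)), w0
3. ¬q, w0
4. ◇(q → ¬r), w0
5. ¬◇◇(q → ¬r), w0
6. ¬◇(q → ¬r), w0
7. ¬(q → ¬r), w0
8. q, w0
9. r, w0
Accessibility: w0Rw0
Branch closes: q and ¬q both at w0.
Every branch closes (one shown): unsatisfiable in T, hence also in S4, S5 (every S4/S5-frame is a T-frame).
K-tableau for the formula:
1. ¬(◇(q → ¬r) → ◇◇(q → ¬r)) ∧ ¬q, w0
2. ¬(◇(q → ¬r) → ◇◇(q → ¬r)), w0
3. ¬q, w0
4. ◇(q → ¬r), w0
5. ¬◇◇(q → ¬r), w0
6. q → ¬r, w1
7. ¬◇(q → ¬r), w1
8. ¬r, w1
Accessibility: w0Rw1
Complete open branch: satisfiable in K.

K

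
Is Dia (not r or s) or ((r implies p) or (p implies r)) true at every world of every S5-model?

Tableau for the negation not (Dia (not r or s) or ((r implies p) or (p implies r))):
1. not (Dia (not r or s) or ((r implies p) or (p implies r))), u
2. not Dia (not r or s), u   [neg-or-rule on 1]
3. not ((r implies p) or (p implies r)), u   [neg-or-rule on 1]
4. not (r implies p), u   [neg-or-rule on 3]
5. not (p implies r), u   [neg-or-rule on 3]
6. r, u   [neg-implies-rule on 4]
7. not p, u   [neg-implies-rule on 4]
8. p, u   [neg-implies-rule on 5]
9. not r, u   [neg-implies-rule on 5]
Accessibility: uRu
Branch closes: p and not p both at u.
Every branch of the negation's tableau closes; the branch above is one of them.

Valid in S5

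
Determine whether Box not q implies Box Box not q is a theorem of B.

Tableau for the negation not (Box not q implies Box Box not q):
1. not (Box not q implies Box Box not q), 0
2. Box not q, 0
3. not Box Box not q, 0
4. not q, 0
5. not Box not q, 1
6. not q, 1
7. q, 2
Accessibility: 0R0, 0R1, 1R0, 1R1, 1R2, 2R1, 2R2
The negation has an open branch (countermodel exists).

No, not valid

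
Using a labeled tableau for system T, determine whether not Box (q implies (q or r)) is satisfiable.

No, unsatisfiable

1. not Box (q implies (q or r)), 0
2. not (q implies (q or r)), 1
3. q, 1
4. not (q or r), 1
5. not q, 1
6. not r, 1
Accessibility: 0R0, 0R1, 1R1
Branch closes: q and not q both at 1.
All branches of the tableau close; one closing branch shown above.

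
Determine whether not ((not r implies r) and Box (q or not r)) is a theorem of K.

Tableau for the negation (not r implies r) and Box (q or not r):
1. (not r implies r) and Box (q or not r), 0
2. not r implies r, 0
3. Box (q or not r), 0
4. r, 0
The negation has an open branch (countermodel exists).

Invalid (countermodel exists)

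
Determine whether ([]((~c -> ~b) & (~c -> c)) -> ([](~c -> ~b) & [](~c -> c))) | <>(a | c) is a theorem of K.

Yes, valid

Tableau for the negation ~(([]((~c -> ~b) & (~c -> c)) -> ([](~c -> ~b) & [](~c -> c))) | <>(a | c)):
1. ~(([]((~c -> ~b) & (~c -> c)) -> ([](~c -> ~b) & [](~c -> c))) | <>(a | c)), 0
2. ~([]((~c -> ~b) & (~c -> c)) -> ([](~c -> ~b) & [](~c -> c))), 0
3. ~<>(a | c), 0
4. []((~c -> ~b) & (~c -> c)), 0
5. ~([](~c -> ~b) & [](~c -> c)), 0
6. ~[](~c -> c), 0
7. ~(~c -> c), 1
8. ~c, 1
9. ~(a | c), 1
10. ~a, 1
11. (~c -> ~b) & (~c -> c), 1
12. ~c -> ~b, 1
13. ~c -> c, 1
14. ~b, 1
15. c, 1
Accessibility: 0R1
Branch closes: c and ~c both at 1.
Every branch of the negation's tableau closes; the branch above is one of them.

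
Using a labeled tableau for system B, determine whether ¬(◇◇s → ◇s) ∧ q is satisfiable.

1. ¬(◇◇s → ◇s) ∧ q, 0
2. ¬(◇◇s → ◇s), 0
3. q, 0
4. ◇◇s, 0
5. ¬◇s, 0
6. ¬s, 0
7. ◇s, 1
8. ¬s, 1
9. s, 2
Accessibility: 0R0, 0R1, 1R0, 1R1, 1R2, 2R1, 2R2

Satisfiable (open branch found)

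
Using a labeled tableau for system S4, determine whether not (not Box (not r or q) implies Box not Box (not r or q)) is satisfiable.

1. not (not Box (not r or q) implies Box not Box (not r or q)), w0
2. not Box (not r or q), w0
3. not Box not Box (not r or q), w0
4. not (not r or q), w1
5. r, w1
6. not q, w1
7. Box (not r or q), w2
8. not r or q, w2
9. q, w2
Accessibility: w0Rw0, w0Rw1, w0Rw2, w1Rw1, w2Rw2

Satisfiable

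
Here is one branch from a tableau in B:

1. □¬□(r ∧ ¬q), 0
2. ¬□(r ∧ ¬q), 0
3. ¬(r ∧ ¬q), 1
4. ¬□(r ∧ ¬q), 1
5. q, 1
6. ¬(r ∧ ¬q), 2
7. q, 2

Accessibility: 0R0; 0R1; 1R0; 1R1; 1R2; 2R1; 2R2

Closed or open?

Open

There is no literal clash: for every atom and world, at most one sign appears.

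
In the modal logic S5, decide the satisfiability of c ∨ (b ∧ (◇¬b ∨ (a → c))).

Yes, satisfiable

1. c ∨ (b ∧ (◇¬b ∨ (a → c))), u
2. b ∧ (◇¬b ∨ (a → c)), u   [∨-rule on 1 (branches; this branch)]
3. b, u   [∧-rule on 2]
4. ◇¬b ∨ (a → c), u   [∧-rule on 2]
5. a → c, u   [∨-rule on 4 (branches; this branch)]
6. c, u   [→-rule on 5 (branches; this branch)]
Accessibility: uRu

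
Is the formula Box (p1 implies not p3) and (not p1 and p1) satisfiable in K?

Unsatisfiable (every branch closes)

1. Box (p1 implies not p3) and (not p1 and p1), u
2. Box (p1 implies not p3), u
3. not p1 and p1, u
4. not p1, u
5. p1, u
Branch closes: p1 and not p1 both at u.
All branches of the tableau close; one closing branch shown above.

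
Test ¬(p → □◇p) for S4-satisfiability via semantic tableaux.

Satisfiable

1. ¬(p → □◇p), u
2. p, u   [¬→-rule on 1]
3. ¬□◇p, u   [¬→-rule on 1]
4. ¬◇p, v   [¬□-rule on 3: fresh world v, uRv]
5. ¬p, v   [¬◇-rule on 4 via vRv]
Accessibility: uRu, uRv, vRv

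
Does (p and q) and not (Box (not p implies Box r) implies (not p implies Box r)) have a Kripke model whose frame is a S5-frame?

1. (p and q) and not (Box (not p implies Box r) implies (not p implies Box r)), 0
2. p and q, 0   [and-rule on 1]
3. not (Box (not p implies Box r) implies (not p implies Box r)), 0   [and-rule on 1]
4. p, 0   [and-rule on 2]
5. q, 0   [and-rule on 2]
6. Box (not p implies Box r), 0   [neg-implies-rule on 3]
7. not (not p implies Box r), 0   [neg-implies-rule on 3]
8. not p, 0   [neg-implies-rule on 7]
9. not Box r, 0   [neg-implies-rule on 7]
Accessibility: 0R0
Branch closes: p and not p both at 0.
All branches of the tableau close; one closing branch shown above.

No, unsatisfiable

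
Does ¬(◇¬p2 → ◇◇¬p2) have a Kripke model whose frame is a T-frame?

Unsatisfiable (every branch closes)

1. ¬(◇¬p2 → ◇◇¬p2), w0
2. ◇¬p2, w0   [¬→-rule on 1]
3. ¬◇◇¬p2, w0   [¬→-rule on 1]
4. ¬◇¬p2, w0   [¬◇-rule on 3 via w0Rw0]
5. p2, w0   [¬◇-rule on 4 via w0Rw0]
6. ¬p2, w1   [◇-rule on 2: fresh world w1, w0Rw1]
7. ¬◇¬p2, w1   [¬◇-rule on 3 via w0Rw1]
8. p2, w1   [¬◇-rule on 4 via w0Rw1]
Accessibility: w0Rw0, w0Rw1, w1Rw1
Branch closes: p2 and ¬p2 both at w1.
Every branch closes; the branch above is one of them.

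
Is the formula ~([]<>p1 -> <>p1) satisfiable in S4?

Unsatisfiable (every branch closes)

1. ~([]<>p1 -> <>p1), u
2. []<>p1, u
3. ~<>p1, u
4. <>p1, u
5. ~p1, u
6. p1, v
7. <>p1, v
8. ~p1, v
Accessibility: uRu, uRv, vRv
Branch closes: p1 and ~p1 both at v.
Every branch closes; the branch above is one of them.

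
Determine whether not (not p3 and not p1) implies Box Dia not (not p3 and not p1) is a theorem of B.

Valid in B

Tableau for the negation not (not (not p3 and not p1) implies Box Dia not (not p3 and not p1)):
1. not (not (not p3 and not p1) implies Box Dia not (not p3 and not p1)), 0
2. not (not p3 and not p1), 0
3. not Box Dia not (not p3 and not p1), 0
4. p1, 0
5. not Dia not (not p3 and not p1), 1
6. not p3 and not p1, 0
7. not p3, 0
8. not p1, 0
Accessibility: 0R0, 0R1, 1R0, 1R1
Branch closes: p1 and not p1 both at 0.
Every branch of the negation's tableau closes; the branch above is one of them.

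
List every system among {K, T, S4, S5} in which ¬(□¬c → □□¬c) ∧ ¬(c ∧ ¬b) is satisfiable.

K, T

S4-tableau for the formula:
1. ¬(□¬c → □□¬c) ∧ ¬(c ∧ ¬b), 0
2. ¬(□¬c → □□¬c), 0
3. ¬(c ∧ ¬b), 0
4. □¬c, 0
5. ¬□□¬c, 0
6. ¬c, 0
7. b, 0
8. ¬□¬c, 1
9. ¬c, 1
10. c, 2
11. ¬c, 2
Accessibility: 0R0, 0R1, 0R2, 1R1, 1R2, 2R2
Branch closes: c and ¬c both at 2.
Every branch closes (one shown): unsatisfiable in S4, hence also in S5 (every S5-frame is an S4-frame).
T-tableau for the formula:
1. ¬(□¬c → □□¬c) ∧ ¬(c ∧ ¬b), 0
2. ¬(□¬c → □□¬c), 0
3. ¬(c ∧ ¬b), 0
4. □¬c, 0
5. ¬□□¬c, 0
6. ¬c, 0
7. b, 0
8. ¬□¬c, 1
9. ¬c, 1
10. c, 2
Accessibility: 0R0, 0R1, 1R1, 1R2, 2R2
Complete open branch: satisfiable in T, hence also in K (this T-model is also a K-model).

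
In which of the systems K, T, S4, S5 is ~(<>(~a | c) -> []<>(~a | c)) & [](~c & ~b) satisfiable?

S5-tableau for the formula:
1. ~(<>(~a | c) -> []<>(~a | c)) & [](~c & ~b), w0
2. ~(<>(~a | c) -> []<>(~a | c)), w0
3. [](~c & ~b), w0
4. <>(~a | c), w0
5. ~[]<>(~a | c), w0
6. ~c & ~b, w0
7. ~c, w0
8. ~b, w0
9. ~a | c, w1
10. ~c & ~b, w1
11. ~c, w1
12. ~b, w1
13. ~a, w1
14. ~<>(~a | c), w2
15. ~c & ~b, w2
16. ~c, w2
17. ~b, w2
18. ~(~a | c), w0
19. a, w0
20. ~(~a | c), w1
21. a, w1
Accessibility: w0Rw0, w0Rw1, w0Rw2, w1Rw0, w1Rw1, w1Rw2, w2Rw0, w2Rw1, w2Rw2
Branch closes: a and ~a both at w1.
Every branch closes (one shown): unsatisfiable in S5.
S4-tableau for the formula:
1. ~(<>(~a | c) -> []<>(~a | c)) & [](~c & ~b), w0
2. ~(<>(~a | c) -> []<>(~a | c)), w0
3. [](~c & ~b), w0
4. <>(~a | c), w0
5. ~[]<>(~a | c), w0
6. ~c & ~b, w0
7. ~c, w0
8. ~b, w0
9. ~a | c, w1
10. ~c & ~b, w1
11. ~c, w1
12. ~b, w1
13. ~a, w1
14. ~<>(~a | c), w2
15. ~c & ~b, w2
16. ~c, w2
17. ~b, w2
18. ~(~a | c), w2
19. a, w2
Accessibility: w0Rw0, w0Rw1, w0Rw2, w1Rw1, w2Rw2
Complete open branch: satisfiable in S4, hence also in K, T (this S4-model is also a K-model and a T-model).

K, T, S4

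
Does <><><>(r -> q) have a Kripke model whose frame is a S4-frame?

Yes, satisfiable

1. <><><>(r -> q), w0
2. <><>(r -> q), w1
3. <>(r -> q), w2
4. r -> q, w3
5. q, w3
Accessibility: w0Rw0, w0Rw1, w0Rw2, w0Rw3, w1Rw1, w1Rw2, w1Rw3, w2Rw2, w2Rw3, w3Rw3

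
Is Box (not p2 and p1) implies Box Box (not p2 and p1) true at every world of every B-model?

Tableau for the negation not (Box (not p2 and p1) implies Box Box (not p2 and p1)):
1. not (Box (not p2 and p1) implies Box Box (not p2 and p1)), u
2. Box (not p2 and p1), u
3. not Box Box (not p2 and p1), u
4. not p2 and p1, u
5. not p2, u
6. p1, u
7. not Box (not p2 and p1), v
8. not p2 and p1, v
9. not p2, v
10. p1, v
11. not (not p2 and p1), w
12. not p1, w
Accessibility: uRu, uRv, vRu, vRv, vRw, wRv, wRw
The negation has an open branch (countermodel exists).

Invalid (countermodel exists)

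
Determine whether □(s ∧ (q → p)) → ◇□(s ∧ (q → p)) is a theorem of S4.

Valid

Tableau for the negation ¬(□(s ∧ (q → p)) → ◇□(s ∧ (q → p))):
1. ¬(□(s ∧ (q → p)) → ◇□(s ∧ (q → p))), u
2. □(s ∧ (q → p)), u
3. ¬◇□(s ∧ (q → p)), u
4. s ∧ (q → p), u
5. s, u
6. q → p, u
7. ¬□(s ∧ (q → p)), u
8. p, u
9. ¬(s ∧ (q → p)), v
10. s ∧ (q → p), v
11. s, v
12. q → p, v
13. ¬□(s ∧ (q → p)), v
14. ¬(q → p), v
15. q, v
16. ¬p, v
17. p, v
Accessibility: uRu, uRv, vRv
Branch closes: p and ¬p both at v.
Every branch of the negation's tableau closes; the branch above is one of them.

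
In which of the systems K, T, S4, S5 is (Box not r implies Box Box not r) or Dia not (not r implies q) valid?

T-tableau for the negation not ((Box not r implies Box Box not r) or Dia not (not r implies q)):
1. not ((Box not r implies Box Box not r) or Dia not (not r implies q)), u
2. not (Box not r implies Box Box not r), u   [neg-or-rule on 1]
3. not Dia not (not r implies q), u   [neg-or-rule on 1]
4. Box not r, u   [neg-implies-rule on 2]
5. not Box Box not r, u   [neg-implies-rule on 2]
6. not r implies q, u   [neg-Dia-rule on 3 via uRu]
7. not r, u   [Box-rule on 4 via uRu]
8. q, u   [implies-rule on 6 (branches; this branch)]
9. not Box not r, v   [neg-Box-rule on 5: fresh world v, uRv]
10. not r implies q, v   [neg-Dia-rule on 3 via uRv]
11. not r, v   [Box-rule on 4 via uRv]
12. q, v   [implies-rule on 10 (branches; this branch)]
13. r, w   [neg-Box-rule on 9: fresh world w, vRw]
Accessibility: uRu, uRv, vRv, vRw, wRw
Complete open branch: countermodel on a T-frame, so not valid in T, nor in K (the same frame is also a K-frame).
S4-tableau for the negation not ((Box not r implies Box Box not r) or Dia not (not r implies q)):
1. not ((Box not r implies Box Box not r) or Dia not (not r implies q)), u
2. not (Box not r implies Box Box not r), u   [neg-or-rule on 1]
3. not Dia not (not r implies q), u   [neg-or-rule on 1]
4. Box not r, u   [neg-implies-rule on 2]
5. not Box Box not r, u   [neg-implies-rule on 2]
6. not r implies q, u   [neg-Dia-rule on 3 via uRu]
7. not r, u   [Box-rule on 4 via uRu]
8. q, u   [implies-rule on 6 (branches; this branch)]
9. not Box not r, v   [neg-Box-rule on 5: fresh world v, uRv]
10. not r implies q, v   [neg-Dia-rule on 3 via uRv]
11. not r, v   [Box-rule on 4 via uRv]
12. q, v   [implies-rule on 10 (branches; this branch)]
13. r, w   [neg-Box-rule on 9: fresh world w, vRw]
14. not r implies q, w   [neg-Dia-rule on 3 via uRw]
15. not r, w   [Box-rule on 4 via uRw]
Accessibility: uRu, uRv, uRw, vRv, vRw, wRw
Branch closes: r and not r both at w.
Every branch closes (one shown): valid in S4, hence also in S5 (every theorem of S4 is a theorem of S5).

S4, S5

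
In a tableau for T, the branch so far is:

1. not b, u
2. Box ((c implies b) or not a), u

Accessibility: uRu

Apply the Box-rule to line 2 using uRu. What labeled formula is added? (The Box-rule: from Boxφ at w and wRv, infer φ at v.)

(c implies b) or not a, u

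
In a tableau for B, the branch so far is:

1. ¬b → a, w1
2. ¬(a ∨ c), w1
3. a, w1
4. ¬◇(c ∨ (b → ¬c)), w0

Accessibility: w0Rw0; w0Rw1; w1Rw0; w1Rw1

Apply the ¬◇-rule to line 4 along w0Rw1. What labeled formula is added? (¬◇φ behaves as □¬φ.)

¬(c ∨ (b → ¬c)), w1

¬◇φ behaves as □¬φ: propagate the negated body to each accessible world.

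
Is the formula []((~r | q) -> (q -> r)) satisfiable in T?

1. []((~r | q) -> (q -> r)), 0
2. (~r | q) -> (q -> r), 0
3. q -> r, 0
4. r, 0
Accessibility: 0R0

Satisfiable (open branch found)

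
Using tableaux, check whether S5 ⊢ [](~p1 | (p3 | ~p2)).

No, not valid

Tableau for the negation ~[](~p1 | (p3 | ~p2)):
1. ~[](~p1 | (p3 | ~p2)), w0
2. ~(~p1 | (p3 | ~p2)), w1
3. p1, w1
4. ~(p3 | ~p2), w1
5. ~p3, w1
6. p2, w1
Accessibility: w0Rw0, w0Rw1, w1Rw0, w1Rw1
The negation has an open branch (countermodel exists).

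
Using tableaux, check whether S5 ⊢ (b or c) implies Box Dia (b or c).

Valid in S5

Tableau for the negation not ((b or c) implies Box Dia (b or c)):
1. not ((b or c) implies Box Dia (b or c)), w0
2. b or c, w0
3. not Box Dia (b or c), w0
4. c, w0
5. not Dia (b or c), w1
6. not (b or c), w0
7. not b, w0
8. not c, w0
Accessibility: w0Rw0, w0Rw1, w1Rw0, w1Rw1
Branch closes: c and not c both at w0.
All branches of the negation close; one closing branch shown above.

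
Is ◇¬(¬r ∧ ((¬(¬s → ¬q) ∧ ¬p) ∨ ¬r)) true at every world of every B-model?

Tableau for the negation ¬◇¬(¬r ∧ ((¬(¬s → ¬q) ∧ ¬p) ∨ ¬r)):
1. ¬◇¬(¬r ∧ ((¬(¬s → ¬q) ∧ ¬p) ∨ ¬r)), w0
2. ¬r ∧ ((¬(¬s → ¬q) ∧ ¬p) ∨ ¬r), w0
3. ¬r, w0
4. (¬(¬s → ¬q) ∧ ¬p) ∨ ¬r, w0
Accessibility: w0Rw0
The negation has an open branch (countermodel exists).

Not valid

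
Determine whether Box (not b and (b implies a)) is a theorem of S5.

Tableau for the negation not Box (not b and (b implies a)):
1. not Box (not b and (b implies a)), w0
2. not (not b and (b implies a)), w1
3. not (b implies a), w1
4. b, w1
5. not a, w1
Accessibility: w0Rw0, w0Rw1, w1Rw0, w1Rw1
The negation has an open branch (countermodel exists).

No, not valid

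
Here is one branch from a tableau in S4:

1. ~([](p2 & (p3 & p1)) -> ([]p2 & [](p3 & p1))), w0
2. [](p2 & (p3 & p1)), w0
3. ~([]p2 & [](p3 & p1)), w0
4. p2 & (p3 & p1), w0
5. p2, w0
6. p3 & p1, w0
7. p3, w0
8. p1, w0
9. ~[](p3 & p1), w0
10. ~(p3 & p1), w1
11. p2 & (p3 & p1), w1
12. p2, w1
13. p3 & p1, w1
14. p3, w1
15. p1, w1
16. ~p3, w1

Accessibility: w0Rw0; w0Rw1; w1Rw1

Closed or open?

Both p3 and ~p3 appear at w1.

Closed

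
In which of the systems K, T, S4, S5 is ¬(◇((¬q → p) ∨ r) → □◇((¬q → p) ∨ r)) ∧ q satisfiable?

K, T, S4

S5-tableau for the formula:
1. ¬(◇((¬q → p) ∨ r) → □◇((¬q → p) ∨ r)) ∧ q, w0
2. ¬(◇((¬q → p) ∨ r) → □◇((¬q → p) ∨ r)), w0
3. q, w0
4. ◇((¬q → p) ∨ r), w0
5. ¬□◇((¬q → p) ∨ r), w0
6. (¬q → p) ∨ r, w1
7. ¬q → p, w1
8. p, w1
9. ¬◇((¬q → p) ∨ r), w2
10. ¬((¬q → p) ∨ r), w0
11. ¬(¬q → p), w0
12. ¬r, w0
13. ¬q, w0
14. ¬p, w0
Accessibility: w0Rw0, w0Rw1, w0Rw2, w1Rw0, w1Rw1, w1Rw2, w2Rw0, w2Rw1, w2Rw2
Branch closes: q and ¬q both at w0.
Every branch closes (one shown): unsatisfiable in S5.
S4-tableau for the formula:
1. ¬(◇((¬q → p) ∨ r) → □◇((¬q → p) ∨ r)) ∧ q, w0
2. ¬(◇((¬q → p) ∨ r) → □◇((¬q → p) ∨ r)), w0
3. q, w0
4. ◇((¬q → p) ∨ r), w0
5. ¬□◇((¬q → p) ∨ r), w0
6. (¬q → p) ∨ r, w1
7. r, w1
8. ¬◇((¬q → p) ∨ r), w2
9. ¬((¬q → p) ∨ r), w2
10. ¬(¬q → p), w2
11. ¬r, w2
12. ¬q, w2
13. ¬p, w2
Accessibility: w0Rw0, w0Rw1, w0Rw2, w1Rw1, w2Rw2
Complete open branch: satisfiable in S4, hence also in K, T (this S4-model is also a K-model and a T-model).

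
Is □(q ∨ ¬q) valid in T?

Yes, valid

Tableau for the negation ¬□(q ∨ ¬q):
1. ¬□(q ∨ ¬q), 0
2. ¬(q ∨ ¬q), 1
3. ¬q, 1
4. q, 1
Accessibility: 0R0, 0R1, 1R1
Branch closes: q and ¬q both at 1.
All branches of the negation close; one closing branch shown above.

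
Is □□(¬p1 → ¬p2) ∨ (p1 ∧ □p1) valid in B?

Tableau for the negation ¬(□□(¬p1 → ¬p2) ∨ (p1 ∧ □p1)):
1. ¬(□□(¬p1 → ¬p2) ∨ (p1 ∧ □p1)), w0
2. ¬□□(¬p1 → ¬p2), w0   [¬∨-rule on 1]
3. ¬(p1 ∧ □p1), w0   [¬∨-rule on 1]
4. ¬□p1, w0   [¬∧-rule on 3 (branches; this branch)]
5. ¬□(¬p1 → ¬p2), w1   [¬□-rule on 2: fresh world w1, w0Rw1]
6. ¬p1, w2   [¬□-rule on 4: fresh world w2, w0Rw2]
7. ¬(¬p1 → ¬p2), w3   [¬□-rule on 5: fresh world w3, w1Rw3]
8. ¬p1, w3   [¬→-rule on 7]
9. p2, w3   [¬→-rule on 7]
Accessibility: w0Rw0, w0Rw1, w0Rw2, w1Rw0, w1Rw1, w1Rw3, w2Rw0, w2Rw2, w3Rw1, w3Rw3
The negation has an open branch (countermodel exists).

Not valid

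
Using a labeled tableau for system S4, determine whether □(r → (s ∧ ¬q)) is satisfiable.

Satisfiable

1. □(r → (s ∧ ¬q)), u
2. r → (s ∧ ¬q), u
3. s ∧ ¬q, u
4. s, u
5. ¬q, u
Accessibility: uRu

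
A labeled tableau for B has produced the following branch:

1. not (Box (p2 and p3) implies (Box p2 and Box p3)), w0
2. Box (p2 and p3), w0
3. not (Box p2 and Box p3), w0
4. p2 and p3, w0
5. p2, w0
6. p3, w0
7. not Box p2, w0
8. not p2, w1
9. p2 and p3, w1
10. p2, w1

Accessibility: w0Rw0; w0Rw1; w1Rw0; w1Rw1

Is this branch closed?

Yes, closed

Both p2 and not p2 appear at w1.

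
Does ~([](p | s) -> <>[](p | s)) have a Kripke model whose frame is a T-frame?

1. ~([](p | s) -> <>[](p | s)), u
2. [](p | s), u
3. ~<>[](p | s), u
4. p | s, u
5. ~[](p | s), u
6. s, u
7. ~(p | s), v
8. ~p, v
9. ~s, v
10. p | s, v
11. ~[](p | s), v
12. s, v
Accessibility: uRu, uRv, vRv
Branch closes: s and ~s both at v.
(One branch shown.) All branches close.

Unsatisfiable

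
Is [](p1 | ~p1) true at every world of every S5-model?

Valid

Tableau for the negation ~[](p1 | ~p1):
1. ~[](p1 | ~p1), 0
2. ~(p1 | ~p1), 1
3. ~p1, 1
4. p1, 1
Accessibility: 0R0, 0R1, 1R0, 1R1
Branch closes: p1 and ~p1 both at 1.
Every branch of the negation's tableau closes; the branch above is one of them.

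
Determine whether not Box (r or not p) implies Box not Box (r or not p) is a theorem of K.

Not valid

Tableau for the negation not (not Box (r or not p) implies Box not Box (r or not p)):
1. not (not Box (r or not p) implies Box not Box (r or not p)), w0
2. not Box (r or not p), w0
3. not Box not Box (r or not p), w0
4. not (r or not p), w1
5. not r, w1
6. p, w1
7. Box (r or not p), w2
Accessibility: w0Rw1, w0Rw2
The negation has an open branch (countermodel exists).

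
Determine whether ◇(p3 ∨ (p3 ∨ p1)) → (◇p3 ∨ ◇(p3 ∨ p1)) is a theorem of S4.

Tableau for the negation ¬(◇(p3 ∨ (p3 ∨ p1)) → (◇p3 ∨ ◇(p3 ∨ p1))):
1. ¬(◇(p3 ∨ (p3 ∨ p1)) → (◇p3 ∨ ◇(p3 ∨ p1))), u
2. ◇(p3 ∨ (p3 ∨ p1)), u
3. ¬(◇p3 ∨ ◇(p3 ∨ p1)), u
4. ¬◇p3, u
5. ¬◇(p3 ∨ p1), u
6. ¬p3, u
7. ¬(p3 ∨ p1), u
8. ¬p1, u
9. p3 ∨ (p3 ∨ p1), v
10. ¬p3, v
11. ¬(p3 ∨ p1), v
12. ¬p1, v
13. p3 ∨ p1, v
14. p1, v
Accessibility: uRu, uRv, vRv
Branch closes: p1 and ¬p1 both at v.
Every branch of the negation's tableau closes; the branch above is one of them.

Yes, valid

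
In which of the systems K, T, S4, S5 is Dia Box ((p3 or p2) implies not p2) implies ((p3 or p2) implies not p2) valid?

S4-tableau for the negation not (Dia Box ((p3 or p2) implies not p2) implies ((p3 or p2) implies not p2)):
1. not (Dia Box ((p3 or p2) implies not p2) implies ((p3 or p2) implies not p2)), u
2. Dia Box ((p3 or p2) implies not p2), u
3. not ((p3 or p2) implies not p2), u
4. p3 or p2, u
5. p2, u
6. Box ((p3 or p2) implies not p2), v
7. (p3 or p2) implies not p2, v
8. not p2, v
Accessibility: uRu, uRv, vRv
Complete open branch: countermodel on an S4-frame, so not valid in S4, nor in K, T (the same frame is also a K-frame and a T-frame).
S5-tableau for the negation not (Dia Box ((p3 or p2) implies not p2) implies ((p3 or p2) implies not p2)):
1. not (Dia Box ((p3 or p2) implies not p2) implies ((p3 or p2) implies not p2)), u
2. Dia Box ((p3 or p2) implies not p2), u
3. not ((p3 or p2) implies not p2), u
4. p3 or p2, u
5. p2, u
6. Box ((p3 or p2) implies not p2), v
7. (p3 or p2) implies not p2, u
8. (p3 or p2) implies not p2, v
9. not (p3 or p2), u
10. not p3, u
11. not p2, u
Accessibility: uRu, uRv, vRu, vRv
Branch closes: p2 and not p2 both at u.
Every branch closes (one shown): valid in S5.

S5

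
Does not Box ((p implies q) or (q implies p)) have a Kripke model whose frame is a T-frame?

Unsatisfiable

1. not Box ((p implies q) or (q implies p)), w0
2. not ((p implies q) or (q implies p)), w1
3. not (p implies q), w1
4. not (q implies p), w1
5. p, w1
6. not q, w1
7. q, w1
8. not p, w1
Accessibility: w0Rw0, w0Rw1, w1Rw1
Branch closes: q and not q both at w1.
Every branch closes; the branch above is one of them.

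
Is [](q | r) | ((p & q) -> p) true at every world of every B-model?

Tableau for the negation ~([](q | r) | ((p & q) -> p)):
1. ~([](q | r) | ((p & q) -> p)), u
2. ~[](q | r), u
3. ~((p & q) -> p), u
4. p & q, u
5. ~p, u
6. p, u
7. q, u
Accessibility: uRu
Branch closes: p and ~p both at u.
All branches of the negation close; one closing branch shown above.

Valid in B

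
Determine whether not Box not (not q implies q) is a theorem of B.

Invalid (countermodel exists)

Tableau for the negation Box not (not q implies q):
1. Box not (not q implies q), u
2. not (not q implies q), u
3. not q, u
Accessibility: uRu
The negation has an open branch (countermodel exists).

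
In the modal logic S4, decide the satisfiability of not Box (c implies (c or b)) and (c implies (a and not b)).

Unsatisfiable (every branch closes)

1. not Box (c implies (c or b)) and (c implies (a and not b)), u
2. not Box (c implies (c or b)), u   [and-rule on 1]
3. c implies (a and not b), u   [and-rule on 1]
4. a and not b, u   [implies-rule on 3 (branches; this branch)]
5. a, u   [and-rule on 4]
6. not b, u   [and-rule on 4]
7. not (c implies (c or b)), v   [neg-Box-rule on 2: fresh world v, uRv]
8. c, v   [neg-implies-rule on 7]
9. not (c or b), v   [neg-implies-rule on 7]
10. not c, v   [neg-or-rule on 9]
11. not b, v   [neg-or-rule on 9]
Accessibility: uRu, uRv, vRv
Branch closes: c and not c both at v.
All branches of the tableau close; one closing branch shown above.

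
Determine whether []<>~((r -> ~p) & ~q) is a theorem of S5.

Invalid (countermodel exists)

Tableau for the negation ~[]<>~((r -> ~p) & ~q):
1. ~[]<>~((r -> ~p) & ~q), w0
2. ~<>~((r -> ~p) & ~q), w1
3. (r -> ~p) & ~q, w0
4. r -> ~p, w0
5. ~q, w0
6. (r -> ~p) & ~q, w1
7. r -> ~p, w1
8. ~q, w1
9. ~p, w0
10. ~p, w1
Accessibility: w0Rw0, w0Rw1, w1Rw0, w1Rw1
The negation has an open branch (countermodel exists).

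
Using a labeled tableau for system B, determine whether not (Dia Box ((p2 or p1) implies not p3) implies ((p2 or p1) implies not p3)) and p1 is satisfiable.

1. not (Dia Box ((p2 or p1) implies not p3) implies ((p2 or p1) implies not p3)) and p1, 0
2. not (Dia Box ((p2 or p1) implies not p3) implies ((p2 or p1) implies not p3)), 0
3. p1, 0
4. Dia Box ((p2 or p1) implies not p3), 0
5. not ((p2 or p1) implies not p3), 0
6. p2 or p1, 0
7. p3, 0
8. Box ((p2 or p1) implies not p3), 1
9. (p2 or p1) implies not p3, 0
10. (p2 or p1) implies not p3, 1
11. not (p2 or p1), 0
12. not p2, 0
13. not p1, 0
Accessibility: 0R0, 0R1, 1R0, 1R1
Branch closes: p1 and not p1 both at 0.
All branches of the tableau close; one closing branch shown above.

No, unsatisfiable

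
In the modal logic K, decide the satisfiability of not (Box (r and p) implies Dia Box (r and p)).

1. not (Box (r and p) implies Dia Box (r and p)), u
2. Box (r and p), u
3. not Dia Box (r and p), u

Yes, satisfiable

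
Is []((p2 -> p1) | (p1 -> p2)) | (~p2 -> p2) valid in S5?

Yes, valid

Tableau for the negation ~([]((p2 -> p1) | (p1 -> p2)) | (~p2 -> p2)):
1. ~([]((p2 -> p1) | (p1 -> p2)) | (~p2 -> p2)), 0
2. ~[]((p2 -> p1) | (p1 -> p2)), 0
3. ~(~p2 -> p2), 0
4. ~p2, 0
5. ~((p2 -> p1) | (p1 -> p2)), 1
6. ~(p2 -> p1), 1
7. ~(p1 -> p2), 1
8. p2, 1
9. ~p1, 1
10. p1, 1
11. ~p2, 1
Accessibility: 0R0, 0R1, 1R0, 1R1
Branch closes: p1 and ~p1 both at 1.
Every branch of the negation's tableau closes; the branch above is one of them.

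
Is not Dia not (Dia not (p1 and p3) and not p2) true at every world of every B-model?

Invalid (countermodel exists)

Tableau for the negation Dia not (Dia not (p1 and p3) and not p2):
1. Dia not (Dia not (p1 and p3) and not p2), 0
2. not (Dia not (p1 and p3) and not p2), 1   [Dia-rule on 1: fresh world 1, 0R1]
3. p2, 1   [neg-and-rule on 2 (branches; this branch)]
Accessibility: 0R0, 0R1, 1R0, 1R1
The negation has an open branch (countermodel exists).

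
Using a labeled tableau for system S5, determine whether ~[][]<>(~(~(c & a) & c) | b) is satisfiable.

Satisfiable

1. ~[][]<>(~(~(c & a) & c) | b), 0
2. ~[]<>(~(~(c & a) & c) | b), 1
3. ~<>(~(~(c & a) & c) | b), 2
4. ~(~(~(c & a) & c) | b), 0
5. ~(c & a) & c, 0
6. ~b, 0
7. ~(c & a), 0
8. c, 0
9. ~(~(~(c & a) & c) | b), 1
10. ~(c & a) & c, 1
11. ~b, 1
12. ~(c & a), 1
13. c, 1
14. ~(~(~(c & a) & c) | b), 2
15. ~(c & a) & c, 2
16. ~b, 2
17. ~(c & a), 2
18. c, 2
19. ~a, 0
20. ~a, 1
21. ~a, 2
Accessibility: 0R0, 0R1, 0R2, 1R0, 1R1, 1R2, 2R0, 2R1, 2R2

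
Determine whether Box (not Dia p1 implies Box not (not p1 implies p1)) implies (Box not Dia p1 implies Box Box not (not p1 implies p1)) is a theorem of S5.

Valid in S5

Tableau for the negation not (Box (not Dia p1 implies Box not (not p1 implies p1)) implies (Box not Dia p1 implies Box Box not (not p1 implies p1))):
1. not (Box (not Dia p1 implies Box not (not p1 implies p1)) implies (Box not Dia p1 implies Box Box not (not p1 implies p1))), w0
2. Box (not Dia p1 implies Box not (not p1 implies p1)), w0
3. not (Box not Dia p1 implies Box Box not (not p1 implies p1)), w0
4. Box not Dia p1, w0
5. not Box Box not (not p1 implies p1), w0
6. not Dia p1 implies Box not (not p1 implies p1), w0
7. not Dia p1, w0
8. not p1, w0
9. Box not (not p1 implies p1), w0
10. not (not p1 implies p1), w0
11. not Box not (not p1 implies p1), w1
12. not Dia p1 implies Box not (not p1 implies p1), w1
13. not Dia p1, w1
14. not p1, w1
15. not (not p1 implies p1), w1
16. Box not (not p1 implies p1), w1
17. not p1 implies p1, w2
18. not Dia p1 implies Box not (not p1 implies p1), w2
19. not Dia p1, w2
20. not p1, w2
21. not (not p1 implies p1), w2
22. p1, w2
Accessibility: w0Rw0, w0Rw1, w0Rw2, w1Rw0, w1Rw1, w1Rw2, w2Rw0, w2Rw1, w2Rw2
Branch closes: p1 and not p1 both at w2.
All branches of the negation close; one closing branch shown above.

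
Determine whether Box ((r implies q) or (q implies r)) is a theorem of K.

Tableau for the negation not Box ((r implies q) or (q implies r)):
1. not Box ((r implies q) or (q implies r)), 0
2. not ((r implies q) or (q implies r)), 1
3. not (r implies q), 1
4. not (q implies r), 1
5. r, 1
6. not q, 1
7. q, 1
8. not r, 1
Accessibility: 0R1
Branch closes: q and not q both at 1.
All branches of the negation close; one closing branch shown above.

Valid in K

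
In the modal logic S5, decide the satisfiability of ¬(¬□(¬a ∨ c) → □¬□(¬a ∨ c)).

1. ¬(¬□(¬a ∨ c) → □¬□(¬a ∨ c)), u
2. ¬□(¬a ∨ c), u
3. ¬□¬□(¬a ∨ c), u
4. ¬(¬a ∨ c), v
5. a, v
6. ¬c, v
7. □(¬a ∨ c), w
8. ¬a ∨ c, u
9. ¬a ∨ c, v
10. ¬a ∨ c, w
11. c, u
12. c, v
Accessibility: uRu, uRv, uRw, vRu, vRv, vRw, wRu, wRv, wRw
Branch closes: c and ¬c both at v.
(One branch shown.) All branches close.

No, unsatisfiable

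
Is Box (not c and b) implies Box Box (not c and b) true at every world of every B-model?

No, not valid

Tableau for the negation not (Box (not c and b) implies Box Box (not c and b)):
1. not (Box (not c and b) implies Box Box (not c and b)), 0
2. Box (not c and b), 0   [neg-implies-rule on 1]
3. not Box Box (not c and b), 0   [neg-implies-rule on 1]
4. not c and b, 0   [Box-rule on 2 via 0R0]
5. not c, 0   [and-rule on 4]
6. b, 0   [and-rule on 4]
7. not Box (not c and b), 1   [neg-Box-rule on 3: fresh world 1, 0R1]
8. not c and b, 1   [Box-rule on 2 via 0R1]
9. not c, 1   [and-rule on 8]
10. b, 1   [and-rule on 8]
11. not (not c and b), 2   [neg-Box-rule on 7: fresh world 2, 1R2]
12. not b, 2   [neg-and-rule on 11 (branches; this branch)]
Accessibility: 0R0, 0R1, 1R0, 1R1, 1R2, 2R1, 2R2
The negation has an open branch (countermodel exists).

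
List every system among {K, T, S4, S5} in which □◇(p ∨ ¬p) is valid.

T, S4, S5

T-tableau for the negation ¬□◇(p ∨ ¬p):
1. ¬□◇(p ∨ ¬p), w0
2. ¬◇(p ∨ ¬p), w1   [¬□-rule on 1: fresh world w1, w0Rw1]
3. ¬(p ∨ ¬p), w1   [¬◇-rule on 2 via w1Rw1]
4. ¬p, w1   [¬∨-rule on 3]
5. p, w1   [¬∨-rule on 3]
Accessibility: w0Rw0, w0Rw1, w1Rw1
Branch closes: p and ¬p both at w1.
Every branch closes (one shown): valid in T, hence also in S4, S5 (every theorem of T is a theorem of S4 and S5).
K-tableau for the negation ¬□◇(p ∨ ¬p):
1. ¬□◇(p ∨ ¬p), w0
2. ¬◇(p ∨ ¬p), w1   [¬□-rule on 1: fresh world w1, w0Rw1]
Accessibility: w0Rw1
Complete open branch: countermodel on a K-frame, so not valid in K.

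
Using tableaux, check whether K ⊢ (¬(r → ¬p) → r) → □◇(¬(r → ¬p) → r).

Tableau for the negation ¬((¬(r → ¬p) → r) → □◇(¬(r → ¬p) → r)):
1. ¬((¬(r → ¬p) → r) → □◇(¬(r → ¬p) → r)), u
2. ¬(r → ¬p) → r, u   [¬→-rule on 1]
3. ¬□◇(¬(r → ¬p) → r), u   [¬→-rule on 1]
4. r, u   [→-rule on 2 (branches; this branch)]
5. ¬◇(¬(r → ¬p) → r), v   [¬□-rule on 3: fresh world v, uRv]
Accessibility: uRv
The negation has an open branch (countermodel exists).

Invalid (countermodel exists)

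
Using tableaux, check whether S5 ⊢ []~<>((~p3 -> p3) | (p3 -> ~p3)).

Invalid (countermodel exists)

Tableau for the negation ~[]~<>((~p3 -> p3) | (p3 -> ~p3)):
1. ~[]~<>((~p3 -> p3) | (p3 -> ~p3)), 0
2. <>((~p3 -> p3) | (p3 -> ~p3)), 1   [~[]-rule on 1: fresh world 1, 0R1]
3. (~p3 -> p3) | (p3 -> ~p3), 2   [<>-rule on 2: fresh world 2, 1R2]
4. p3 -> ~p3, 2   [|-rule on 3 (branches; this branch)]
5. ~p3, 2   [->-rule on 4 (branches; this branch)]
Accessibility: 0R0, 0R1, 0R2, 1R0, 1R1, 1R2, 2R0, 2R1, 2R2
The negation has an open branch (countermodel exists).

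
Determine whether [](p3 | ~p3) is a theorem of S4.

Valid

Tableau for the negation ~[](p3 | ~p3):
1. ~[](p3 | ~p3), u
2. ~(p3 | ~p3), v
3. ~p3, v
4. p3, v
Accessibility: uRu, uRv, vRv
Branch closes: p3 and ~p3 both at v.
All branches of the negation close; one closing branch shown above.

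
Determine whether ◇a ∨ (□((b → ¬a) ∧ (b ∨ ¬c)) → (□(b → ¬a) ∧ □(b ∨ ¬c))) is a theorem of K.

Yes, valid

Tableau for the negation ¬(◇a ∨ (□((b → ¬a) ∧ (b ∨ ¬c)) → (□(b → ¬a) ∧ □(b ∨ ¬c)))):
1. ¬(◇a ∨ (□((b → ¬a) ∧ (b ∨ ¬c)) → (□(b → ¬a) ∧ □(b ∨ ¬c)))), w0
2. ¬◇a, w0
3. ¬(□((b → ¬a) ∧ (b ∨ ¬c)) → (□(b → ¬a) ∧ □(b ∨ ¬c))), w0
4. □((b → ¬a) ∧ (b ∨ ¬c)), w0
5. ¬(□(b → ¬a) ∧ □(b ∨ ¬c)), w0
6. ¬□(b ∨ ¬c), w0
7. ¬(b ∨ ¬c), w1
8. ¬b, w1
9. c, w1
10. ¬a, w1
11. (b → ¬a) ∧ (b ∨ ¬c), w1
12. b → ¬a, w1
13. b ∨ ¬c, w1
14. ¬c, w1
Accessibility: w0Rw1
Branch closes: c and ¬c both at w1.
Every branch of the negation's tableau closes; the branch above is one of them.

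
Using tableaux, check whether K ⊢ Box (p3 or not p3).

Yes, valid

Tableau for the negation not Box (p3 or not p3):
1. not Box (p3 or not p3), u
2. not (p3 or not p3), v   [neg-Box-rule on 1: fresh world v, uRv]
3. not p3, v   [neg-or-rule on 2]
4. p3, v   [neg-or-rule on 2]
Accessibility: uRv
Branch closes: p3 and not p3 both at v.
Every branch of the negation's tableau closes; the branch above is one of them.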